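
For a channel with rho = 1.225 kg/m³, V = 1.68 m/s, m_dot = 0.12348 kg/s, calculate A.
Formula: \dot{m} = \rho A V
Substituting knowns: 0.12348 = 1.225·A·1.68
Solving for A: A = 0.12348/(1.225·1.68) = 0.06 m²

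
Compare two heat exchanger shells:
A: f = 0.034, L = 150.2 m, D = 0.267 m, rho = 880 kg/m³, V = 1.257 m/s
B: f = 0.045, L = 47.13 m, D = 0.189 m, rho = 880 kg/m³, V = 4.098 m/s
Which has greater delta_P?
delta_P(A) = 13.3 kPa, delta_P(B) = 82.92 kPa. Answer: B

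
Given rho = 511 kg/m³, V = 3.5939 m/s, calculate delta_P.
Formula: V = \sqrt{\frac{2 \Delta P}{\rho}}
Substituting knowns: 3.5939 = √(2·(delta_P·1000)/511)
Solving for delta_P: delta_P = 3.5939²·511/2/1000 = 3.3 kPa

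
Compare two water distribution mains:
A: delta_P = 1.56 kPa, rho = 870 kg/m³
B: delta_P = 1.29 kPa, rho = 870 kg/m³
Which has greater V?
V(A) = 1.894 m/s, V(B) = 1.722 m/s. Answer: A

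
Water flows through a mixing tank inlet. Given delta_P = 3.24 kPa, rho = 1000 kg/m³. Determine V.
Formula: V = \sqrt{\frac{2 \Delta P}{\rho}}
V = √(2·(3.24·1000)/1000) = 2.546 m/s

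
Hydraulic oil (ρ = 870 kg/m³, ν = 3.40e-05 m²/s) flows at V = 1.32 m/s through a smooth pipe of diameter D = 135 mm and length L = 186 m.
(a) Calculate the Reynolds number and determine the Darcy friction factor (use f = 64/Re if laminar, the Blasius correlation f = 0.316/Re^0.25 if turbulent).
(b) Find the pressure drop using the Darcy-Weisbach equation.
(a) Re = V·D/ν = 1.32·0.135/3.40e-05 = 5241.2 → turbulent (Re > 4000); f = 0.316/Re^0.25 = 0.316/5241.2^0.25 = 0.037139
(b) Darcy-Weisbach: ΔP = f·(L/D)·½ρV²/1000 = 0.037139·(186/0.135)·½·870·1.32²/1000 = 38.78 kPa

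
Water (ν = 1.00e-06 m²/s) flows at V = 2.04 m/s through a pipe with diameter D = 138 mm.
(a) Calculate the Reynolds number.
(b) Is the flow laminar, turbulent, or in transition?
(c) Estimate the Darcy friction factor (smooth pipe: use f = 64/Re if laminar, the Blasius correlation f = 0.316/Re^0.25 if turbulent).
(a) Re = V·D/ν = 2.04·0.138/1.00e-06 = 281520
(b) Flow regime: turbulent (Re > 4000)
(c) Friction factor: f = 0.316/Re^0.25 = 0.316/281520^0.25 = 0.01372 (Blasius is strictly valid for Re ≲ 1e5; used here as the smooth-pipe estimate the problem specifies)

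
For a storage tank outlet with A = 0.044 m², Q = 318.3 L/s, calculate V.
Formula: Q = A V
Substituting knowns: 318.3 = 0.044·V·1000
Solving for V: V = (318.3/1000)/0.044 = 7.234 m/s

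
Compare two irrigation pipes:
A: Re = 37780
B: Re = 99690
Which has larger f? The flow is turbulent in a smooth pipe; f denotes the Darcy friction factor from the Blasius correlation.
f(A) = 0.02267, f(B) = 0.01778. Answer: A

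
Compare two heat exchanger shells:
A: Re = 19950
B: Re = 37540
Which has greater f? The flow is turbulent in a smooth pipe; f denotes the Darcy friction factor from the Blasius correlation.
f(A) = 0.02659, f(B) = 0.0227. Answer: A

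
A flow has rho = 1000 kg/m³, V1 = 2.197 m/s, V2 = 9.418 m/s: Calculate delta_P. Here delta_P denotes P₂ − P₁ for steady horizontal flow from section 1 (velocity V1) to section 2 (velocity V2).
Formula: \Delta P = \frac{1}{2} \rho (V_1^2 - V_2^2)
delta_P = 0.5·1000·(2.197² − 9.418²)/1000 = -41.94 kPa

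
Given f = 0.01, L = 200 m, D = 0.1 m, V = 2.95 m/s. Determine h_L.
Formula: h_L = f \frac{L}{D} \frac{V^2}{2g}
h_L = 0.01·(200/0.1)·2.95²/(2·9.81) = 8.871 m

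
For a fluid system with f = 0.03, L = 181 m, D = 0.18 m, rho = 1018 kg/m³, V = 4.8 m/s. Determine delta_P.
Formula: \Delta P = f \frac{L}{D} \frac{\rho V^2}{2}
delta_P = 0.03·(181/0.18)·0.5·1018·4.8²/1000 = 353.8 kPa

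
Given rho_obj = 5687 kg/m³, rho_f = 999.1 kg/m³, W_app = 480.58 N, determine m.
Formula: W_{app} = mg\left(1 - \frac{\rho_f}{\rho_{obj}}\right)
Substituting knowns: 480.58 = m·9.81·(1 − 999.1/5687)
Solving for m: m = 480.58/(9.81·(1 − 999.1/5687)) = 59.43 kg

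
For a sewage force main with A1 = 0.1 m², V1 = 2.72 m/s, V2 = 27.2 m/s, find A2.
Formula: V_2 = \frac{A_1 V_1}{A_2}
Substituting knowns: 27.2 = 0.1·2.72/A2
Solving for A2: A2 = 0.1·2.72/27.2 = 0.01 m²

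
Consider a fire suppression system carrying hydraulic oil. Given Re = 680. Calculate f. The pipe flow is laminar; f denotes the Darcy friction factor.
Formula: f = \frac{64}{Re}
f = 64/680 = 0.09412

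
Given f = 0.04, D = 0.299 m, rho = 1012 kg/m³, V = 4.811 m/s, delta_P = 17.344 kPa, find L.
Formula: \Delta P = f \frac{L}{D} \frac{\rho V^2}{2}
Substituting knowns: 17.344 = 0.04·(L/0.299)·0.5·1012·4.811²/1000
Solving for L: L = (17.344·1000)·0.299/(0.04·0.5·1012·4.811²) = 11.07 m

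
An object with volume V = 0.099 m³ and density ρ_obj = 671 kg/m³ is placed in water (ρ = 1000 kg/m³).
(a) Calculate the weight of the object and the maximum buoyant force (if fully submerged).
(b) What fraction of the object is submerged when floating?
(a) W=rho_obj*g*V=671*9.81*0.099=651.7 N; F_B(max)=rho*g*V=1000*9.81*0.099=971.2 N
(b) Floating fraction=rho_obj/rho=671/1000=0.671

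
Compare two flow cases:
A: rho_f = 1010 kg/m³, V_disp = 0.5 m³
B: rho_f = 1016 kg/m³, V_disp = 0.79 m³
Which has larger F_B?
F_B(A) = 4954 N, F_B(B) = 7874 N. Answer: B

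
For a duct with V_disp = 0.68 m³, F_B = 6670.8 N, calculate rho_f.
Formula: F_B = \rho_f g V_{disp}
Substituting knowns: 6670.8 = rho_f·9.81·0.68
Solving for rho_f: rho_f = 6670.8/(9.81·0.68) = 1000 kg/m³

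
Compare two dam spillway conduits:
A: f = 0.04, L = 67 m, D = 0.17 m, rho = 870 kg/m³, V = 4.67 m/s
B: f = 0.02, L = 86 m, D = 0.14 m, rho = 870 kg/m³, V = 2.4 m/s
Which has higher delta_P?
delta_P(A) = 149.6 kPa, delta_P(B) = 30.78 kPa. Answer: A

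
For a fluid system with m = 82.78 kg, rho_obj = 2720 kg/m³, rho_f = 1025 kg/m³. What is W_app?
Formula: W_{app} = mg\left(1 - \frac{\rho_f}{\rho_{obj}}\right)
W_app = 82.78·9.81·(1 − 1025/2720) = 506.1 N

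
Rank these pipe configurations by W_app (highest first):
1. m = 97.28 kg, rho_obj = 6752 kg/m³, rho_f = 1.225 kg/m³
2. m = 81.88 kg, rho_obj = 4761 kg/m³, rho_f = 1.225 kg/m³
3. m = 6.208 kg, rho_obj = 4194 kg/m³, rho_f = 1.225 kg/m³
Case 1: W_app = 954.1 N
Case 2: W_app = 803 N
Case 3: W_app = 60.88 N
Ranking (highest first): 1, 2, 3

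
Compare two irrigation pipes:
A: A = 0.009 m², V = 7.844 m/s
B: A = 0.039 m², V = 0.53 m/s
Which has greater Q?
Q(A) = 70.6 L/s, Q(B) = 20.67 L/s. Answer: A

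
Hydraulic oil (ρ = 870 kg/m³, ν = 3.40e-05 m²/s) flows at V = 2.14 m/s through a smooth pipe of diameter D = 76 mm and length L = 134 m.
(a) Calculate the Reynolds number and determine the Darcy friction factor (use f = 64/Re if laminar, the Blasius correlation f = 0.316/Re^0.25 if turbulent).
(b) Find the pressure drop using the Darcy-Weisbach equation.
(a) Re = V·D/ν = 2.14·0.076/3.40e-05 = 4783.5 → turbulent (Re > 4000); f = 0.316/Re^0.25 = 0.316/4783.5^0.25 = 0.037997
(b) Darcy-Weisbach: ΔP = f·(L/D)·½ρV²/1000 = 0.037997·(134/0.076)·½·870·2.14²/1000 = 133.5 kPa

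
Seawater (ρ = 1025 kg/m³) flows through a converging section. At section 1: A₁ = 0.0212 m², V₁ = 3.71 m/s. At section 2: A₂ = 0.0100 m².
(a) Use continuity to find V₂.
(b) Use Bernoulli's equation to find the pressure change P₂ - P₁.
(a) Continuity: A₁V₁=A₂V₂ -> V₂=A₁V₁/A₂=0.0212*3.71/0.0100=7.87 m/s
(b) Bernoulli: P₂-P₁=0.5*rho*(V₁^2-V₂^2)/1000=0.5*1025*(3.71^2-7.87^2)/1000=-24.69 kPa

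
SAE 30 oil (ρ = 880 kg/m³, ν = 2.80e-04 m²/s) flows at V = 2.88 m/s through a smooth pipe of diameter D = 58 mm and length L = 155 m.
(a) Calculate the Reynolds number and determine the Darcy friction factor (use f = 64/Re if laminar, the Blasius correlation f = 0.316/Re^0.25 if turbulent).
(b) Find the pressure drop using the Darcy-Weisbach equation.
(a) Re = V·D/ν = 2.88·0.058/2.80e-04 = 596.57 → laminar (Re < 2300); f = 64/Re = 64/596.57 = 0.10728
(b) Darcy-Weisbach: ΔP = f·(L/D)·½ρV²/1000 = 0.10728·(155/0.058)·½·880·2.88²/1000 = 1046 kPa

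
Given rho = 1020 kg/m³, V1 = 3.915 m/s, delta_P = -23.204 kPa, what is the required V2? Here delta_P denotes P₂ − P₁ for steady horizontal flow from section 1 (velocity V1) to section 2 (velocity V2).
Formula: \Delta P = \frac{1}{2} \rho (V_1^2 - V_2^2)
Substituting knowns: -23.204 = 0.5·1020·(3.915² − V2²)/1000
Solving for V2: V2 = √(3.915² − 2·(-23.204·1000)/1020) = 7.799 m/s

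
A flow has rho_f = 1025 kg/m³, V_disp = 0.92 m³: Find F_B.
Formula: F_B = \rho_f g V_{disp}
F_B = 1025·9.81·0.92 = 9251 N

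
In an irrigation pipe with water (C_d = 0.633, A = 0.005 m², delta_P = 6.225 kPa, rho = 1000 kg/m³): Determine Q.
Formula: Q = C_d A \sqrt{\frac{2 \Delta P}{\rho}}
Q = 0.633·0.005·√(2·(6.225·1000)/1000)·1000 = 11.17 L/s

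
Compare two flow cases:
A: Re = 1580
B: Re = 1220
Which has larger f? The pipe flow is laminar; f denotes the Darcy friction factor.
f(A) = 0.04051, f(B) = 0.05246. Answer: B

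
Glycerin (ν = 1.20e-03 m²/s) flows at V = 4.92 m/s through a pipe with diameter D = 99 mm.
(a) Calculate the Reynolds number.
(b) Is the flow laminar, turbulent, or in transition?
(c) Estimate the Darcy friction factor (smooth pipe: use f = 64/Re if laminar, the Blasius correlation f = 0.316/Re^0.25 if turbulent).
(a) Re = V·D/ν = 4.92·0.099/1.20e-03 = 405.9
(b) Flow regime: laminar (Re < 2300)
(c) Friction factor: f = 64/Re = 64/405.9 = 0.1577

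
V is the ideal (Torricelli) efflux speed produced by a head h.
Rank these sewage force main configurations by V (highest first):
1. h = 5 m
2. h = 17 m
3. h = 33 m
Case 1: V = 9.905 m/s
Case 2: V = 18.26 m/s
Case 3: V = 25.45 m/s
Ranking (highest first): 3, 2, 1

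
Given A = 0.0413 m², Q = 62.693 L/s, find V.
Formula: Q = A V
Substituting knowns: 62.693 = 0.0413·V·1000
Solving for V: V = (62.693/1000)/0.0413 = 1.518 m/s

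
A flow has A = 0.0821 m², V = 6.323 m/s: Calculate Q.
Formula: Q = A V
Q = 0.0821·6.323·1000 = 519.1 L/s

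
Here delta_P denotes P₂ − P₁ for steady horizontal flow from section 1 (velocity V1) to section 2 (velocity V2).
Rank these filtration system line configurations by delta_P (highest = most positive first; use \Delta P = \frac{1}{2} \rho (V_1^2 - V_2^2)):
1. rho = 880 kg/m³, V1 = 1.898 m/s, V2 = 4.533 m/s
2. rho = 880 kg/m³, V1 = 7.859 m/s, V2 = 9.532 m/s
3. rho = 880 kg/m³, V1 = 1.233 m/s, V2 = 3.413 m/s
Case 1: delta_P = -7.456 kPa
Case 2: delta_P = -12.8 kPa
Case 3: delta_P = -4.456 kPa
Ranking (highest first): 3, 1, 2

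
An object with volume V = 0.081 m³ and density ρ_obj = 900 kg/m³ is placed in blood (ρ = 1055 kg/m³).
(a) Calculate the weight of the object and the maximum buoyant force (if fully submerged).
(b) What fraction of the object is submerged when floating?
(a) W=rho_obj*g*V=900*9.81*0.081=715.1 N; F_B(max)=rho*g*V=1055*9.81*0.081=838.3 N
(b) Floating fraction=rho_obj/rho=900/1055=0.853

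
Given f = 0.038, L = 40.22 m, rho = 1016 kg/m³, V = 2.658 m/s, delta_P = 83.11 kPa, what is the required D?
Formula: \Delta P = f \frac{L}{D} \frac{\rho V^2}{2}
Substituting knowns: 83.11 = 0.038·(40.22/D)·0.5·1016·2.658²/1000
Solving for D: D = 0.038·40.22·0.5·1016·2.658²/(83.11·1000) = 0.066 m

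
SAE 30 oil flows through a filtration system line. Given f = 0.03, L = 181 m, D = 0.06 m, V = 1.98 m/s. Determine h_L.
Formula: h_L = f \frac{L}{D} \frac{V^2}{2g}
h_L = 0.03·(181/0.06)·1.98²/(2·9.81) = 18.08 m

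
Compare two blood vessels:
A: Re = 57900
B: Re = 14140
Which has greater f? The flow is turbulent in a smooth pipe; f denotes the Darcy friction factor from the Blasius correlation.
f(A) = 0.02037, f(B) = 0.02898. Answer: B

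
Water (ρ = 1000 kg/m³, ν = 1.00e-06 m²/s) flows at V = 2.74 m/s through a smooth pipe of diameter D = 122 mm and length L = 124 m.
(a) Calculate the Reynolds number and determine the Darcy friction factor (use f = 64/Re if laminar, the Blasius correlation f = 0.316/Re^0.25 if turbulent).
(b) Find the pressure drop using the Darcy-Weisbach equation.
(a) Re = V·D/ν = 2.74·0.122/1.00e-06 = 334280 → turbulent (Re > 4000); f = 0.316/Re^0.25 = 0.316/334280^0.25 = 0.013142 (Blasius is strictly valid for Re ≲ 1e5; used here as the smooth-pipe estimate the problem specifies)
(b) Darcy-Weisbach: ΔP = f·(L/D)·½ρV²/1000 = 0.013142·(124/0.122)·½·1000·2.74²/1000 = 50.14 kPa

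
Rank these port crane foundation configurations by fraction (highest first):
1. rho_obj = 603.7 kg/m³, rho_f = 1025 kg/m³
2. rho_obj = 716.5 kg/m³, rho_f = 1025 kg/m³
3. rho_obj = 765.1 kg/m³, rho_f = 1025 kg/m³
Case 1: fraction = 0.589
Case 2: fraction = 0.699
Case 3: fraction = 0.7464
Ranking (highest first): 3, 2, 1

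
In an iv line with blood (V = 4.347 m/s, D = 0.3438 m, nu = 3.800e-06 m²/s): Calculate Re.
Formula: Re = \frac{V D}{\nu}
Re = 4.347·0.3438/3.800e-06 = 393289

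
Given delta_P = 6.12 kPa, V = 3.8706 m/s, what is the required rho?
Formula: V = \sqrt{\frac{2 \Delta P}{\rho}}
Substituting knowns: 3.8706 = √(2·(6.12·1000)/rho)
Solving for rho: rho = 2·(6.12·1000)/3.8706² = 817 kg/m³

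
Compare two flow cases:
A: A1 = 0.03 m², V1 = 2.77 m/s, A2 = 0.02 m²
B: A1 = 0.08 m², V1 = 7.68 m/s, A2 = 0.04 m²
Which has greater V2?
V2(A) = 4.155 m/s, V2(B) = 15.36 m/s. Answer: B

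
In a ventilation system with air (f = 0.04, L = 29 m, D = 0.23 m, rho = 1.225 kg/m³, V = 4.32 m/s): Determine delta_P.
Formula: \Delta P = f \frac{L}{D} \frac{\rho V^2}{2}
delta_P = 0.04·(29/0.23)·0.5·1.225·4.32²/1000 = 0.05765 kPa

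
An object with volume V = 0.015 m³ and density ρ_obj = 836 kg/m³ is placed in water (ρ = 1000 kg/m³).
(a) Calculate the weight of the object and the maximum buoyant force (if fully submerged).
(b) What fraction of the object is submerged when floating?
(a) W=rho_obj*g*V=836*9.81*0.015=123.0 N; F_B(max)=rho*g*V=1000*9.81*0.015=147.2 N
(b) Floating fraction=rho_obj/rho=836/1000=0.836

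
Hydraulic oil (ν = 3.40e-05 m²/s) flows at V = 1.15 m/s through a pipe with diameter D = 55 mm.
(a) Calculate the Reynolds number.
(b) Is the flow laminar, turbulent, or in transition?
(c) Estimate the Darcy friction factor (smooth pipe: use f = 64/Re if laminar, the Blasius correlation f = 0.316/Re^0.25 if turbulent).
(a) Re = V·D/ν = 1.15·0.055/3.40e-05 = 1860.3
(b) Flow regime: laminar (Re < 2300)
(c) Friction factor: f = 64/Re = 64/1860.3 = 0.0344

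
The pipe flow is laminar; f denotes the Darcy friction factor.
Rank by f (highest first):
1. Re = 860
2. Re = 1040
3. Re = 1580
Case 1: f = 0.07442
Case 2: f = 0.06154
Case 3: f = 0.04051
Ranking (highest first): 1, 2, 3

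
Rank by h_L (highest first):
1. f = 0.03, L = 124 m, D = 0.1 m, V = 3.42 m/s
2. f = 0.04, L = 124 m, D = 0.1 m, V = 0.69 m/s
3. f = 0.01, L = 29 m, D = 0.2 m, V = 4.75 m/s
Case 1: h_L = 22.18 m
Case 2: h_L = 1.204 m
Case 3: h_L = 1.667 m
Ranking (highest first): 1, 3, 2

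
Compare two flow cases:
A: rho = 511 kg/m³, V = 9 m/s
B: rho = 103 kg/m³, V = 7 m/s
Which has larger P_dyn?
P_dyn(A) = 20.7 kPa, P_dyn(B) = 2.523 kPa. Answer: A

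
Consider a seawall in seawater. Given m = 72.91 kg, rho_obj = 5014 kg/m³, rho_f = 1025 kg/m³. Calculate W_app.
Formula: W_{app} = mg\left(1 - \frac{\rho_f}{\rho_{obj}}\right)
W_app = 72.91·9.81·(1 − 1025/5014) = 569 N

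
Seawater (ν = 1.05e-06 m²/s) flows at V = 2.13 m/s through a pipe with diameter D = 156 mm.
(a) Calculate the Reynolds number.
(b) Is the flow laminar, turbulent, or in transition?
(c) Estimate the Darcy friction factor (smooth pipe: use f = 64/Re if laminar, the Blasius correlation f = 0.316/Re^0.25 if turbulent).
(a) Re = V·D/ν = 2.13·0.156/1.05e-06 = 316460
(b) Flow regime: turbulent (Re > 4000)
(c) Friction factor: f = 0.316/Re^0.25 = 0.316/316460^0.25 = 0.01332 (Blasius is strictly valid for Re ≲ 1e5; used here as the smooth-pipe estimate the problem specifies)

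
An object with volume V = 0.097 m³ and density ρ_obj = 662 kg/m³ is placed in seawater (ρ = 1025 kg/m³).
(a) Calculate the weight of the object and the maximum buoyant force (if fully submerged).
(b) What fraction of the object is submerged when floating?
(a) W=rho_obj*g*V=662*9.81*0.097=629.9 N; F_B(max)=rho*g*V=1025*9.81*0.097=975.4 N
(b) Floating fraction=rho_obj/rho=662/1025=0.646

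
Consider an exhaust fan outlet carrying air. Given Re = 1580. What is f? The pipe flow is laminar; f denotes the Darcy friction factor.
Formula: f = \frac{64}{Re}
f = 64/1580 = 0.04051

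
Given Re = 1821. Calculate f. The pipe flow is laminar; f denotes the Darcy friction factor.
Formula: f = \frac{64}{Re}
f = 64/1821 = 0.03515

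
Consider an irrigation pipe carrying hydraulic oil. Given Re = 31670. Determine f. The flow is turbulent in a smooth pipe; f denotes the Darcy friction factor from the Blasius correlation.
Formula: f = \frac{0.316}{Re^{0.25}}
f = 0.316/31670^0.25 = 0.02369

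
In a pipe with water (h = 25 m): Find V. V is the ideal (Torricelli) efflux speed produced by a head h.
Formula: V = \sqrt{2 g h}
V = √(2·9.81·25) = 22.15 m/s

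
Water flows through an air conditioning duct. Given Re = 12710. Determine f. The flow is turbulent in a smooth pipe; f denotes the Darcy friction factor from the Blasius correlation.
Formula: f = \frac{0.316}{Re^{0.25}}
f = 0.316/12710^0.25 = 0.02976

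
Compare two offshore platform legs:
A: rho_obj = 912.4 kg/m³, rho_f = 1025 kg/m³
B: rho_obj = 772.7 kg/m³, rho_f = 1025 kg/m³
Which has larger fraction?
fraction(A) = 0.8901, fraction(B) = 0.7539. Answer: A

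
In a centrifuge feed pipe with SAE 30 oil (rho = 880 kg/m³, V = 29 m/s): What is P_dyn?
Formula: P_{dyn} = \frac{1}{2} \rho V^2
P_dyn = 0.5·880·29²/1000 = 370 kPa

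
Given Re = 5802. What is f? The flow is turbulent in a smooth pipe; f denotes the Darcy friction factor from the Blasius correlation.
Formula: f = \frac{0.316}{Re^{0.25}}
f = 0.316/5802^0.25 = 0.03621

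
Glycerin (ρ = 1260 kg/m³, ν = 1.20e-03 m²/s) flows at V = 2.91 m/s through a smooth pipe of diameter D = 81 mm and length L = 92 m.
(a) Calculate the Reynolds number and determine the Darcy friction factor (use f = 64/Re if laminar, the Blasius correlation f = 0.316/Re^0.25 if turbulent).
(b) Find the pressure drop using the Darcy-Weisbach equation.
(a) Re = V·D/ν = 2.91·0.081/1.20e-03 = 196.43 → laminar (Re < 2300); f = 64/Re = 64/196.43 = 0.32582
(b) Darcy-Weisbach: ΔP = f·(L/D)·½ρV²/1000 = 0.32582·(92/0.081)·½·1260·2.91²/1000 = 1974 kPa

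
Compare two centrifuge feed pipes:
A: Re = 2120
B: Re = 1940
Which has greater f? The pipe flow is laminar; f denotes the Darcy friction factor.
f(A) = 0.03019, f(B) = 0.03299. Answer: B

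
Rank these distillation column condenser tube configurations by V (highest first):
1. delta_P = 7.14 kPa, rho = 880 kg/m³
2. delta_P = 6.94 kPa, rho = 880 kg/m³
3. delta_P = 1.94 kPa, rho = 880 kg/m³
Case 1: V = 4.028 m/s
Case 2: V = 3.971 m/s
Case 3: V = 2.1 m/s
Ranking (highest first): 1, 2, 3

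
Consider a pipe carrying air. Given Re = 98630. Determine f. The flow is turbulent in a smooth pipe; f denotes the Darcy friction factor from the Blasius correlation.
Formula: f = \frac{0.316}{Re^{0.25}}
f = 0.316/98630^0.25 = 0.01783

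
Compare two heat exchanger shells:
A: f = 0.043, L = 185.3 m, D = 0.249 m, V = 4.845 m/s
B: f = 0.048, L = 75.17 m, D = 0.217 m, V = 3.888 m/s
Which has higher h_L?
h_L(A) = 38.29 m, h_L(B) = 12.81 m. Answer: A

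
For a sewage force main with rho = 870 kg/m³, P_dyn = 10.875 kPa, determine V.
Formula: P_{dyn} = \frac{1}{2} \rho V^2
Substituting knowns: 10.875 = 0.5·870·V²/1000
Solving for V: V = √(2·(10.875·1000)/870) = 5 m/s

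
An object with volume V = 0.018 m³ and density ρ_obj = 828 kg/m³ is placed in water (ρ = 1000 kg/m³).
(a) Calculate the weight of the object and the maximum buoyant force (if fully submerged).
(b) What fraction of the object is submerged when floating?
(a) W=rho_obj*g*V=828*9.81*0.018=146.2 N; F_B(max)=rho*g*V=1000*9.81*0.018=176.6 N
(b) Floating fraction=rho_obj/rho=828/1000=0.828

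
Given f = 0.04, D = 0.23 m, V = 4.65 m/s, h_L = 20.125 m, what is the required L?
Formula: h_L = f \frac{L}{D} \frac{V^2}{2g}
Substituting knowns: 20.125 = 0.04·(L/0.23)·4.65²/(2·9.81)
Solving for L: L = 20.125·2·9.81·0.23/(0.04·4.65²) = 105 m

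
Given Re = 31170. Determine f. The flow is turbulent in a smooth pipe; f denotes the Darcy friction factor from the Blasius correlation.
Formula: f = \frac{0.316}{Re^{0.25}}
f = 0.316/31170^0.25 = 0.02378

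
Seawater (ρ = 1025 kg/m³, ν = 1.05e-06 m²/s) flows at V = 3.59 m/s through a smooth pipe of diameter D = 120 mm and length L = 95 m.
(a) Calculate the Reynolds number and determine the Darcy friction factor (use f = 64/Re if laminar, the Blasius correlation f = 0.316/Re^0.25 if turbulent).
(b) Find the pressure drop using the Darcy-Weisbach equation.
(a) Re = V·D/ν = 3.59·0.12/1.05e-06 = 410290 → turbulent (Re > 4000); f = 0.316/Re^0.25 = 0.316/410290^0.25 = 0.012486 (Blasius is strictly valid for Re ≲ 1e5; used here as the smooth-pipe estimate the problem specifies)
(b) Darcy-Weisbach: ΔP = f·(L/D)·½ρV²/1000 = 0.012486·(95/0.120)·½·1025·3.59²/1000 = 65.29 kPa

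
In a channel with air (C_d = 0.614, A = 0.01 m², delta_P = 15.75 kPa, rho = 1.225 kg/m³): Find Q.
Formula: Q = C_d A \sqrt{\frac{2 \Delta P}{\rho}}
Q = 0.614·0.01·√(2·(15.75·1000)/1.225)·1000 = 984.6 L/s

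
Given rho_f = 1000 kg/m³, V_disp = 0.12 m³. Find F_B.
Formula: F_B = \rho_f g V_{disp}
F_B = 1000·9.81·0.12 = 1177 N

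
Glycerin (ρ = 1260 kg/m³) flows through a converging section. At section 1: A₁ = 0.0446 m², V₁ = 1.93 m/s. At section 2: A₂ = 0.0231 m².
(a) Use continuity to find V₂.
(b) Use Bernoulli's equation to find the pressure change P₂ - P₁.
(a) Continuity: A₁V₁=A₂V₂ -> V₂=A₁V₁/A₂=0.0446*1.93/0.0231=3.73 m/s
(b) Bernoulli: P₂-P₁=0.5*rho*(V₁^2-V₂^2)/1000=0.5*1260*(1.93^2-3.73^2)/1000=-6.418 kPa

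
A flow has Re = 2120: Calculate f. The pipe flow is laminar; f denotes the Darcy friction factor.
Formula: f = \frac{64}{Re}
f = 64/2120 = 0.03019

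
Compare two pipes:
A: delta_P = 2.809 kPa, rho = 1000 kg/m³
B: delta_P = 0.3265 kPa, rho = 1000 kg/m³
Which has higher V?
V(A) = 2.37 m/s, V(B) = 0.8081 m/s. Answer: A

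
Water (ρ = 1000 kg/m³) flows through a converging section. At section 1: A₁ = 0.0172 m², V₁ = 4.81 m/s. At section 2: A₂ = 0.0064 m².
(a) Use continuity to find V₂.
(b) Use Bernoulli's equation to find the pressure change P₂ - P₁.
(a) Continuity: A₁V₁=A₂V₂ -> V₂=A₁V₁/A₂=0.0172*4.81/0.0064=12.93 m/s
(b) Bernoulli: P₂-P₁=0.5*rho*(V₁^2-V₂^2)/1000=0.5*1000*(4.81^2-12.93^2)/1000=-72.02 kPa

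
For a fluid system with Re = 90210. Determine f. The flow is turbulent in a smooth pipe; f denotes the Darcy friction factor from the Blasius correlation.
Formula: f = \frac{0.316}{Re^{0.25}}
f = 0.316/90210^0.25 = 0.01823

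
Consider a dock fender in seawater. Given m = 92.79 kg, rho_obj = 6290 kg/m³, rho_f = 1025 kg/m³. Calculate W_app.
Formula: W_{app} = mg\left(1 - \frac{\rho_f}{\rho_{obj}}\right)
W_app = 92.79·9.81·(1 − 1025/6290) = 761.9 N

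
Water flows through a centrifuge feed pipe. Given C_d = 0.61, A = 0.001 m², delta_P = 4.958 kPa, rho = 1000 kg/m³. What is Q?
Formula: Q = C_d A \sqrt{\frac{2 \Delta P}{\rho}}
Q = 0.61·0.001·√(2·(4.958·1000)/1000)·1000 = 1.921 L/s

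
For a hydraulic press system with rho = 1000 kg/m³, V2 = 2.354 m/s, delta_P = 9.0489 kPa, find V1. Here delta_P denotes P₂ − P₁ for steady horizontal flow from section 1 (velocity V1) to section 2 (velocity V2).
Formula: \Delta P = \frac{1}{2} \rho (V_1^2 - V_2^2)
Substituting knowns: 9.0489 = 0.5·1000·(V1² − 2.354²)/1000
Solving for V1: V1 = √(2.354² + 2·(9.0489·1000)/1000) = 4.862 m/s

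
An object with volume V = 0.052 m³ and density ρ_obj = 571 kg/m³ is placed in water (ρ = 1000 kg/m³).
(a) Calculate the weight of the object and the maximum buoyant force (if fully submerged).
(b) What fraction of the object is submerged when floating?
(a) W=rho_obj*g*V=571*9.81*0.052=291.3 N; F_B(max)=rho*g*V=1000*9.81*0.052=510.1 N
(b) Floating fraction=rho_obj/rho=571/1000=0.571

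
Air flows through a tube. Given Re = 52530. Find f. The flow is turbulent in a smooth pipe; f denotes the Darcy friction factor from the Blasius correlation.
Formula: f = \frac{0.316}{Re^{0.25}}
f = 0.316/52530^0.25 = 0.02087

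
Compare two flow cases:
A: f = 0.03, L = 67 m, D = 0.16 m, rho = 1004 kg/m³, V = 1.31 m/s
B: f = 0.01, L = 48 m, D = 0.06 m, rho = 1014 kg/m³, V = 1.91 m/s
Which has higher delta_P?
delta_P(A) = 10.82 kPa, delta_P(B) = 14.8 kPa. Answer: B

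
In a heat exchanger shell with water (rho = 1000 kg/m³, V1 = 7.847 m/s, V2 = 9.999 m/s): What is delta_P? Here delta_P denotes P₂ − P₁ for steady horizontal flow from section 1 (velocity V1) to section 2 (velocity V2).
Formula: \Delta P = \frac{1}{2} \rho (V_1^2 - V_2^2)
delta_P = 0.5·1000·(7.847² − 9.999²)/1000 = -19.2 kPa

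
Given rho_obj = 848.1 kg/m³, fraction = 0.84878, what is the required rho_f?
Formula: f_{sub} = \frac{\rho_{obj}}{\rho_f}
Substituting knowns: 0.84878 = 848.1/rho_f
Solving for rho_f: rho_f = 848.1/0.84878 = 999.2 kg/m³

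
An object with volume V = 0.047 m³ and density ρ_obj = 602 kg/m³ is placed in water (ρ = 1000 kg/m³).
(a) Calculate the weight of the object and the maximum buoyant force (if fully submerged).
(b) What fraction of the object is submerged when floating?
(a) W=rho_obj*g*V=602*9.81*0.047=277.6 N; F_B(max)=rho*g*V=1000*9.81*0.047=461.1 N
(b) Floating fraction=rho_obj/rho=602/1000=0.602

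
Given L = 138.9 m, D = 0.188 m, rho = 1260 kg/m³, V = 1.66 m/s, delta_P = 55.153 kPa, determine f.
Formula: \Delta P = f \frac{L}{D} \frac{\rho V^2}{2}
Substituting knowns: 55.153 = f·(138.9/0.188)·0.5·1260·1.66²/1000
Solving for f: f = (55.153·1000)/((138.9/0.188)·0.5·1260·1.66²) = 0.043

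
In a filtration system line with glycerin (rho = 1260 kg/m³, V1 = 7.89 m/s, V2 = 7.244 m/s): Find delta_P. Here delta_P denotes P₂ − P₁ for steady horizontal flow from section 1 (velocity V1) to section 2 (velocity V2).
Formula: \Delta P = \frac{1}{2} \rho (V_1^2 - V_2^2)
delta_P = 0.5·1260·(7.89² − 7.244²)/1000 = 6.159 kPa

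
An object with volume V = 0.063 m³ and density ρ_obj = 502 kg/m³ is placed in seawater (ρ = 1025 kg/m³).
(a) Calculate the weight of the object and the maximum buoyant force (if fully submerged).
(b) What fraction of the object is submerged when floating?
(a) W=rho_obj*g*V=502*9.81*0.063=310.3 N; F_B(max)=rho*g*V=1025*9.81*0.063=633.5 N
(b) Floating fraction=rho_obj/rho=502/1025=0.490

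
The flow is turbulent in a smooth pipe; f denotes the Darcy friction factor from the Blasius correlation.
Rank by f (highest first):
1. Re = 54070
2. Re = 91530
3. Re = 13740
Case 1: f = 0.02072
Case 2: f = 0.01817
Case 3: f = 0.02919
Ranking (highest first): 3, 1, 2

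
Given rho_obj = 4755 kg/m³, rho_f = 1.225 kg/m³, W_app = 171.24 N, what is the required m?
Formula: W_{app} = mg\left(1 - \frac{\rho_f}{\rho_{obj}}\right)
Substituting knowns: 171.24 = m·9.81·(1 − 1.225/4755)
Solving for m: m = 171.24/(9.81·(1 − 1.225/4755)) = 17.46 kg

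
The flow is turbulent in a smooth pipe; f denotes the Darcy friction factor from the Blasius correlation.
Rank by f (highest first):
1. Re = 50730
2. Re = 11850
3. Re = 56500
Case 1: f = 0.02106
Case 2: f = 0.03029
Case 3: f = 0.0205
Ranking (highest first): 2, 1, 3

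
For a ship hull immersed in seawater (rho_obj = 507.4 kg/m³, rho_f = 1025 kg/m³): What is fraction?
Formula: f_{sub} = \frac{\rho_{obj}}{\rho_f}
fraction = 507.4/1025 = 0.495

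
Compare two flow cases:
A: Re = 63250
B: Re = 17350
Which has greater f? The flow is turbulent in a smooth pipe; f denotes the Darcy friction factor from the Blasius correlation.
f(A) = 0.01993, f(B) = 0.02753. Answer: B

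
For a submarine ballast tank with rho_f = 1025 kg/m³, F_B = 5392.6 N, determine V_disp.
Formula: F_B = \rho_f g V_{disp}
Substituting knowns: 5392.6 = 1025·9.81·V_disp
Solving for V_disp: V_disp = 5392.6/(1025·9.81) = 0.5363 m³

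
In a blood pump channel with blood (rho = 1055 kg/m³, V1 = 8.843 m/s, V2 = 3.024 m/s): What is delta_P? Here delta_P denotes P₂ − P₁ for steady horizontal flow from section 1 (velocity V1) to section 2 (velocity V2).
Formula: \Delta P = \frac{1}{2} \rho (V_1^2 - V_2^2)
delta_P = 0.5·1055·(8.843² − 3.024²)/1000 = 36.43 kPa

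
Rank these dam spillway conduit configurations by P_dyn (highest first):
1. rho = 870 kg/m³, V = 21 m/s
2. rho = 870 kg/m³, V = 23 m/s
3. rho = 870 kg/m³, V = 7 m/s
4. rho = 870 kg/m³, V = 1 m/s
Case 1: P_dyn = 191.8 kPa
Case 2: P_dyn = 230.1 kPa
Case 3: P_dyn = 21.32 kPa
Case 4: P_dyn = 0.435 kPa
Ranking (highest first): 2, 1, 3, 4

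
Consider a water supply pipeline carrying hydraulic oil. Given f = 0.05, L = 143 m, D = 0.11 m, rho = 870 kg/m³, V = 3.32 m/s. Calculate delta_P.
Formula: \Delta P = f \frac{L}{D} \frac{\rho V^2}{2}
delta_P = 0.05·(143/0.11)·0.5·870·3.32²/1000 = 311.7 kPa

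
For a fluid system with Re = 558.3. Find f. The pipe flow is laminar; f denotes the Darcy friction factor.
Formula: f = \frac{64}{Re}
f = 64/558.3 = 0.1146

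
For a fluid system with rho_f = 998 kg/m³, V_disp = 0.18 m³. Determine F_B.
Formula: F_B = \rho_f g V_{disp}
F_B = 998·9.81·0.18 = 1762 N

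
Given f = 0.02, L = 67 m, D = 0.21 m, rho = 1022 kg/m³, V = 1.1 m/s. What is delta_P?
Formula: \Delta P = f \frac{L}{D} \frac{\rho V^2}{2}
delta_P = 0.02·(67/0.21)·0.5·1022·1.1²/1000 = 3.945 kPa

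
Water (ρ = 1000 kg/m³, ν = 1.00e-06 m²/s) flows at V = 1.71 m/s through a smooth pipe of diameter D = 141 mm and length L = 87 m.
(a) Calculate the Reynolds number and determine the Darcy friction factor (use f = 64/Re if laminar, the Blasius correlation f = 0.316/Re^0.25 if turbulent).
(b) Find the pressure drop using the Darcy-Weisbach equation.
(a) Re = V·D/ν = 1.71·0.141/1.00e-06 = 241110 → turbulent (Re > 4000); f = 0.316/Re^0.25 = 0.316/241110^0.25 = 0.01426 (Blasius is strictly valid for Re ≲ 1e5; used here as the smooth-pipe estimate the problem specifies)
(b) Darcy-Weisbach: ΔP = f·(L/D)·½ρV²/1000 = 0.01426·(87/0.141)·½·1000·1.71²/1000 = 12.86 kPa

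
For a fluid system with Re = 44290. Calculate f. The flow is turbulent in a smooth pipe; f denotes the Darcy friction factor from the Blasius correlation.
Formula: f = \frac{0.316}{Re^{0.25}}
f = 0.316/44290^0.25 = 0.02178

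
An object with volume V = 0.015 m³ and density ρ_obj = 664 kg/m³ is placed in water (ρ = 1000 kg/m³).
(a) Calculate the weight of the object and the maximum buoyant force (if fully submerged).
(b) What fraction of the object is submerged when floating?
(a) W=rho_obj*g*V=664*9.81*0.015=97.7 N; F_B(max)=rho*g*V=1000*9.81*0.015=147.2 N
(b) Floating fraction=rho_obj/rho=664/1000=0.664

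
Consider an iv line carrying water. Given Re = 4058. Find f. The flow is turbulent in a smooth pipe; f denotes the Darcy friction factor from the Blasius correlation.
Formula: f = \frac{0.316}{Re^{0.25}}
f = 0.316/4058^0.25 = 0.03959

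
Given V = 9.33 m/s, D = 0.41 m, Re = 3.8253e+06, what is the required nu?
Formula: Re = \frac{V D}{\nu}
Substituting knowns: 3.8253e+06 = 9.33·0.41/nu
Solving for nu: nu = 9.33·0.41/3.8253e+06 = 1.000e-06 m²/s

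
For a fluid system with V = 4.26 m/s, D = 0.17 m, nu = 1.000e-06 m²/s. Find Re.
Formula: Re = \frac{V D}{\nu}
Re = 4.26·0.17/1.000e-06 = 724200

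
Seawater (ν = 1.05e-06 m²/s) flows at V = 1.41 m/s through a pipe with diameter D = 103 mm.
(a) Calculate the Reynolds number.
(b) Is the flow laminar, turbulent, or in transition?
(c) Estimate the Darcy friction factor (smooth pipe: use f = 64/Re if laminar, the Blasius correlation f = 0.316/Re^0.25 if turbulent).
(a) Re = V·D/ν = 1.41·0.103/1.05e-06 = 138310
(b) Flow regime: turbulent (Re > 4000)
(c) Friction factor: f = 0.316/Re^0.25 = 0.316/138310^0.25 = 0.01639 (Blasius is strictly valid for Re ≲ 1e5; used here as the smooth-pipe estimate the problem specifies)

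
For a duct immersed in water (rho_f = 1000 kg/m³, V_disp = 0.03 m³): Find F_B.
Formula: F_B = \rho_f g V_{disp}
F_B = 1000·9.81·0.03 = 294.3 N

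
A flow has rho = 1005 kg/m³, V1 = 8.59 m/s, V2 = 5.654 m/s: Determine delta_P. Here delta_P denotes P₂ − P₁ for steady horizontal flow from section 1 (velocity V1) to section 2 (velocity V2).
Formula: \Delta P = \frac{1}{2} \rho (V_1^2 - V_2^2)
delta_P = 0.5·1005·(8.59² − 5.654²)/1000 = 21.01 kPa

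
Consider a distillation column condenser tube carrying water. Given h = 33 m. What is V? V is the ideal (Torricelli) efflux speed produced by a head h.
Formula: V = \sqrt{2 g h}
V = √(2·9.81·33) = 25.45 m/s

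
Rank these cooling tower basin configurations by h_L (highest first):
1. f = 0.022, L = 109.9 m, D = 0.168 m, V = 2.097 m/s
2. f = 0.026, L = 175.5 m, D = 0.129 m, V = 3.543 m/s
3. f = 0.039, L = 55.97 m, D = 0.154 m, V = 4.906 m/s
Case 1: h_L = 3.226 m
Case 2: h_L = 22.63 m
Case 3: h_L = 17.39 m
Ranking (highest first): 2, 3, 1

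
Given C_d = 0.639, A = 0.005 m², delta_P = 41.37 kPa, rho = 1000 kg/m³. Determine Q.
Formula: Q = C_d A \sqrt{\frac{2 \Delta P}{\rho}}
Q = 0.639·0.005·√(2·(41.37·1000)/1000)·1000 = 29.06 L/s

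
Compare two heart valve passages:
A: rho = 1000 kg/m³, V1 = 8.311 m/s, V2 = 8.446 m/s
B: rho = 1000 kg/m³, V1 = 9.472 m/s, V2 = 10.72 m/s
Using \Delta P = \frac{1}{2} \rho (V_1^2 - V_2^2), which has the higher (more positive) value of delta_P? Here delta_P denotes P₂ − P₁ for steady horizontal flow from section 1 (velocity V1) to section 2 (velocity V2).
delta_P(A) = -1.131 kPa, delta_P(B) = -12.6 kPa. Answer: A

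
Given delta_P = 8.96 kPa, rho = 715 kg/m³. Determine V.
Formula: V = \sqrt{\frac{2 \Delta P}{\rho}}
V = √(2·(8.96·1000)/715) = 5.006 m/s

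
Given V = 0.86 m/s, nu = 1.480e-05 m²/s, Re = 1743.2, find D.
Formula: Re = \frac{V D}{\nu}
Substituting knowns: 1743.2 = 0.86·D/1.480e-05
Solving for D: D = 1743.2·1.480e-05/0.86 = 0.03 m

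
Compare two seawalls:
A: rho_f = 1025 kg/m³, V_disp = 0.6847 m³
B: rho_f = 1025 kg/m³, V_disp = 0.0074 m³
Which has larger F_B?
F_B(A) = 6885 N, F_B(B) = 74.41 N. Answer: A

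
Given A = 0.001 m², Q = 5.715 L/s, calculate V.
Formula: Q = A V
Substituting knowns: 5.715 = 0.001·V·1000
Solving for V: V = (5.715/1000)/0.001 = 5.715 m/s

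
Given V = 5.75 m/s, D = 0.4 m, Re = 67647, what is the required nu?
Formula: Re = \frac{V D}{\nu}
Substituting knowns: 67647 = 5.75·0.4/nu
Solving for nu: nu = 5.75·0.4/67647 = 3.400e-05 m²/s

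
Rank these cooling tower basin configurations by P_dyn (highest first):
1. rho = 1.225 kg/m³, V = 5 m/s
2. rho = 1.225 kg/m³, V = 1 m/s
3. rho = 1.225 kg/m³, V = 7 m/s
Case 1: P_dyn = 0.01531 kPa
Case 2: P_dyn = 0.0006125 kPa
Case 3: P_dyn = 0.03001 kPa
Ranking (highest first): 3, 1, 2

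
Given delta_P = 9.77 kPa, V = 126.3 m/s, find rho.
Formula: V = \sqrt{\frac{2 \Delta P}{\rho}}
Substituting knowns: 126.3 = √(2·(9.77·1000)/rho)
Solving for rho: rho = 2·(9.77·1000)/126.3² = 1.225 kg/m³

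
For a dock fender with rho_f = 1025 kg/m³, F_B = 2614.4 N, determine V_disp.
Formula: F_B = \rho_f g V_{disp}
Substituting knowns: 2614.4 = 1025·9.81·V_disp
Solving for V_disp: V_disp = 2614.4/(1025·9.81) = 0.26 m³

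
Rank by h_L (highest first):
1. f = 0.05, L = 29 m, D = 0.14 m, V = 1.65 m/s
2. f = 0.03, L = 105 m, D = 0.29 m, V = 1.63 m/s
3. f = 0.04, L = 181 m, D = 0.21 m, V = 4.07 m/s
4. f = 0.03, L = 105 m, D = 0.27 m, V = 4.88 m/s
Case 1: h_L = 1.437 m
Case 2: h_L = 1.471 m
Case 3: h_L = 29.11 m
Case 4: h_L = 14.16 m
Ranking (highest first): 3, 4, 2, 1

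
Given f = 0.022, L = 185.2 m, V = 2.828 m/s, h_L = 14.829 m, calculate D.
Formula: h_L = f \frac{L}{D} \frac{V^2}{2g}
Substituting knowns: 14.829 = 0.022·(185.2/D)·2.828²/(2·9.81)
Solving for D: D = 0.022·185.2·2.828²/(2·9.81·14.829) = 0.112 m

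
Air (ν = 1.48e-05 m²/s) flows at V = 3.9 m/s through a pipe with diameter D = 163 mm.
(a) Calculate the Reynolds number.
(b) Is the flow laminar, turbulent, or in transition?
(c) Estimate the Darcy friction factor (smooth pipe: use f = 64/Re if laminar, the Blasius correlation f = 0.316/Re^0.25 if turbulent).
(a) Re = V·D/ν = 3.9·0.163/1.48e-05 = 42953
(b) Flow regime: turbulent (Re > 4000)
(c) Friction factor: f = 0.316/Re^0.25 = 0.316/42953^0.25 = 0.02195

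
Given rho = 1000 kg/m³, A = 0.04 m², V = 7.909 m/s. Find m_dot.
Formula: \dot{m} = \rho A V
m_dot = 1000·0.04·7.909 = 316.4 kg/s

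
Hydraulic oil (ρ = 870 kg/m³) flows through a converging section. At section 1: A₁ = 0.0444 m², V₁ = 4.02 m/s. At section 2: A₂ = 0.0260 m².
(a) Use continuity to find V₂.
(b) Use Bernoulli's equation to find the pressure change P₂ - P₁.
(a) Continuity: A₁V₁=A₂V₂ -> V₂=A₁V₁/A₂=0.0444*4.02/0.0260=6.86 m/s
(b) Bernoulli: P₂-P₁=0.5*rho*(V₁^2-V₂^2)/1000=0.5*870*(4.02^2-6.86^2)/1000=-13.44 kPa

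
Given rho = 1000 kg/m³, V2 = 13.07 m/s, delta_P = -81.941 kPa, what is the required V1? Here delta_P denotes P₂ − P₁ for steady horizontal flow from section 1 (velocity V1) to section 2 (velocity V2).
Formula: \Delta P = \frac{1}{2} \rho (V_1^2 - V_2^2)
Substituting knowns: -81.941 = 0.5·1000·(V1² − 13.07²)/1000
Solving for V1: V1 = √(13.07² + 2·(-81.941·1000)/1000) = 2.635 m/s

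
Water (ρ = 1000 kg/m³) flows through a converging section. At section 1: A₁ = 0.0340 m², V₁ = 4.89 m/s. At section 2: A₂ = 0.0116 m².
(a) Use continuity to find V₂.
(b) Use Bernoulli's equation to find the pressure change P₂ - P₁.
(a) Continuity: A₁V₁=A₂V₂ -> V₂=A₁V₁/A₂=0.0340*4.89/0.0116=14.33 m/s
(b) Bernoulli: P₂-P₁=0.5*rho*(V₁^2-V₂^2)/1000=0.5*1000*(4.89^2-14.33^2)/1000=-90.72 kPa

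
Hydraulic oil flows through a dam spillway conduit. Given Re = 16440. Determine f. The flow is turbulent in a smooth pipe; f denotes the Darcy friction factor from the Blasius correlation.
Formula: f = \frac{0.316}{Re^{0.25}}
f = 0.316/16440^0.25 = 0.02791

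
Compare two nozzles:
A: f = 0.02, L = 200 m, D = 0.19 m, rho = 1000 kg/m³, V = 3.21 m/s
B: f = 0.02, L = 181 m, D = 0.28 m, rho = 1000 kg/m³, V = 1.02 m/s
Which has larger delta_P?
delta_P(A) = 108.5 kPa, delta_P(B) = 6.725 kPa. Answer: A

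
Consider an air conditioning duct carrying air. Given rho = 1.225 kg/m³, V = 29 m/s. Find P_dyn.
Formula: P_{dyn} = \frac{1}{2} \rho V^2
P_dyn = 0.5·1.225·29²/1000 = 0.5151 kPa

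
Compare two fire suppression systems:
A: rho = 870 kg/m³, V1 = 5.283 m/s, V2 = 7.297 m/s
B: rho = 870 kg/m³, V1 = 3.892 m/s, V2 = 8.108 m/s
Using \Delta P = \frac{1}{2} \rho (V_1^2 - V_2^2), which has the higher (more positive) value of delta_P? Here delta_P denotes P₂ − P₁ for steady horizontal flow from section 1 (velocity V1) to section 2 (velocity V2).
delta_P(A) = -11.02 kPa, delta_P(B) = -22.01 kPa. Answer: A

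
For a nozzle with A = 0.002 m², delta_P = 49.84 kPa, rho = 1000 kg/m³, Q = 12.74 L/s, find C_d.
Formula: Q = C_d A \sqrt{\frac{2 \Delta P}{\rho}}
Substituting knowns: 12.74 = C_d·0.002·√(2·(49.84·1000)/1000)·1000
Solving for C_d: C_d = (12.74/1000)/(0.002·√(2·(49.84·1000)/1000)) = 0.638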